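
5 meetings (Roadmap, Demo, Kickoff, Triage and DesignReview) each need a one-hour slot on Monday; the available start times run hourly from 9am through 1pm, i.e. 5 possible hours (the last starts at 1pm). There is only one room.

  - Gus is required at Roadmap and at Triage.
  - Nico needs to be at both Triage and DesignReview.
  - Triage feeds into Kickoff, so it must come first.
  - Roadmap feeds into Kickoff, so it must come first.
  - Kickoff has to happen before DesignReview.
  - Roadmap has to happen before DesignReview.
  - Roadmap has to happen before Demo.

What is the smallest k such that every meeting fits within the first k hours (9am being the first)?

5 hours

The precedence chain requires at least 3 distinct hours.
With at most 1 per hour and 5 meetings, at least 5 hours are needed.
5 works (last occupied hour: 1pm): for example DesignReview=12pm; Roadmap=9am; Triage=10am; Kickoff=11am; Demo=1pm.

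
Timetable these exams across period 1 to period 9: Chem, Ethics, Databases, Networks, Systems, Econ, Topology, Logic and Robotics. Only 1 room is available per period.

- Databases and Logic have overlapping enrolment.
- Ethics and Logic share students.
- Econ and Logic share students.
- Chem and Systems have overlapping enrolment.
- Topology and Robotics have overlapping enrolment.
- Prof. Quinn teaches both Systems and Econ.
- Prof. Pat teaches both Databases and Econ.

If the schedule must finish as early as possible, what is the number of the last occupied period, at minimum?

With at most 1 per period and 9 exams, at least 9 periods are needed.
9 works (last occupied period: period 9): for example Ethics=period 2; Topology=period 7; Databases=period 3; Robotics=period 9; Networks=period 4; Systems=period 5; Econ=period 6; Chem=period 1; Logic=period 8.

9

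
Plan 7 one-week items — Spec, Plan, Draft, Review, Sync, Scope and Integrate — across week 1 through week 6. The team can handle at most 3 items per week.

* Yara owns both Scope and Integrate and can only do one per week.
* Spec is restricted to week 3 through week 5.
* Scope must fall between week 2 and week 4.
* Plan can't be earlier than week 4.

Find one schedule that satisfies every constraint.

Integrate in week 3; Review in week 1; Plan in week 4; Draft in week 1; Spec in week 3; Sync in week 1; Scope in week 2

Checking: Scope(week 2) != Integrate(week 3); Scope=week 2 in [week 2,week 4]; Spec=week 3 in [week 3,week 5]; Plan=week 4 in [week 4,week 6]; max 3 per week (cap 3).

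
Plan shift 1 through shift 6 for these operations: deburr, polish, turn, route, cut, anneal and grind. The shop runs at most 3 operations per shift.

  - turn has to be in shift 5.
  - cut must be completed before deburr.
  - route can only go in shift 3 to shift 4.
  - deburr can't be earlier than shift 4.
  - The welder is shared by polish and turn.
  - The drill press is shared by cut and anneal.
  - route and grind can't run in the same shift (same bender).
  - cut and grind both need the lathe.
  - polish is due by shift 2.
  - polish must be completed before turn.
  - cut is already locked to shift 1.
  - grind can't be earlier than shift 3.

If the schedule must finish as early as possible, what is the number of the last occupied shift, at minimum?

5

The precedence chain requires at least 2 distinct shifts.
With at most 3 per shift and 7 operations, at least 3 shifts are needed.
turn can't be placed before shift 5, so the schedule must run through at least shift 5.
5 works (last occupied shift: shift 5): for example turn -> shift 5, anneal -> shift 2, cut -> shift 1, grind -> shift 4, route -> shift 3, polish -> shift 1, deburr -> shift 4.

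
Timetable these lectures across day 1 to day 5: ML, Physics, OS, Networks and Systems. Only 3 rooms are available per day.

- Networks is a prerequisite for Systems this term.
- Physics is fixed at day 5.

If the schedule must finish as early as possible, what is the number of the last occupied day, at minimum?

5

The precedence chain requires at least 2 distinct days.
With at most 3 per day and 5 lectures, at least 2 days are needed.
Physics can't be placed before day 5, so the schedule must run through at least day 5.
5 works (last occupied day: day 5): for example Systems=day 2; Networks=day 1; OS=day 1; ML=day 1; Physics=day 5.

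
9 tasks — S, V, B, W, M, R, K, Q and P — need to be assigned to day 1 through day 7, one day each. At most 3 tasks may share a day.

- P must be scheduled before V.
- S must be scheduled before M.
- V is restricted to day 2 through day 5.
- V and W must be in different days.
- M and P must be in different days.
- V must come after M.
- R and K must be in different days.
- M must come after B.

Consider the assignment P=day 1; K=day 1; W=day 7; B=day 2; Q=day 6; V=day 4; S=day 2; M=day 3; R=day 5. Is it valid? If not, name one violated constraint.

Yes

M and P must be in different days — holds.
R and K must be in different days — holds.
V and W must be in different days — holds.
At most 3 tasks may share a day — holds.
V is restricted to day 2 through day 5 — holds.
V must come after M — holds.
P must be scheduled before V — holds.
S must be scheduled before M — holds.
M must come after B — holds.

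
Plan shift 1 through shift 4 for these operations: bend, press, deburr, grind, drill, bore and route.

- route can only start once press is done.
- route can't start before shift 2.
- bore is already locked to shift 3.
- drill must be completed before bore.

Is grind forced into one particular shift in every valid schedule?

grind can be shift 1 (e.g. bend -> shift 1; grind -> shift 1; route -> shift 2; drill -> shift 1; deburr -> shift 1; press -> shift 1; bore -> shift 3) or shift 2 (e.g. bend -> shift 1; grind -> shift 2; drill -> shift 1; press -> shift 1; route -> shift 2; bore -> shift 3; deburr -> shift 1).

No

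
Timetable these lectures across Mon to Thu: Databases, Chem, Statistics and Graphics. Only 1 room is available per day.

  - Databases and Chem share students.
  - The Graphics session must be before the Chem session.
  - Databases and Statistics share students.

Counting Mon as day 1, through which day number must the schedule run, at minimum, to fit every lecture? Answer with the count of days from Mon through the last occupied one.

4

The precedence chain requires at least 2 distinct days.
With at most 1 per day and 4 lectures, at least 4 days are needed.
4 works (last occupied day: Thu): for example Statistics=Thu; Databases=Wed; Graphics=Mon; Chem=Tue.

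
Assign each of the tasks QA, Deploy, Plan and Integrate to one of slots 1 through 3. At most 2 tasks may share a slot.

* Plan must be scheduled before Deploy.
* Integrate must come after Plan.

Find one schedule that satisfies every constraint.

QA=1; Integrate=2; Plan=1; Deploy=2

Checking: Plan(1) before Deploy(2); Plan(1) before Integrate(2); max 2 per slot (cap 2).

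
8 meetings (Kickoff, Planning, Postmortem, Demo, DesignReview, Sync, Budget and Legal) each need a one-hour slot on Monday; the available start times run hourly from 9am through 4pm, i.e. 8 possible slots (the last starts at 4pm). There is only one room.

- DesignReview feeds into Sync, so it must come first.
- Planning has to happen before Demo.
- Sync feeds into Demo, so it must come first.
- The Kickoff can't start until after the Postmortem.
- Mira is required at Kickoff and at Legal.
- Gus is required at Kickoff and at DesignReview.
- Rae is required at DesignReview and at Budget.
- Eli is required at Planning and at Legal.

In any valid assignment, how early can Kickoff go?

Precedence pushes Kickoff to at least 10am.
Kickoff at 10am is achievable: Kickoff=10am, Sync=12pm, Postmortem=9am, Demo=2pm, Legal=4pm, Planning=1pm, DesignReview=11am, Budget=3pm.

10am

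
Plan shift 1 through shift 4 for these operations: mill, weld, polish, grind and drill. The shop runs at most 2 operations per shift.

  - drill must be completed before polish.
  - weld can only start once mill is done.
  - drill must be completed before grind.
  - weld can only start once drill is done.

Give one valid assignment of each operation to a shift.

polish -> shift 2, drill -> shift 1, grind -> shift 3, weld -> shift 2, mill -> shift 1

Checking: drill(shift 1) before polish(shift 2); drill(shift 1) before weld(shift 2); drill(shift 1) before grind(shift 3); mill(shift 1) before weld(shift 2); max 2 per shift (cap 2).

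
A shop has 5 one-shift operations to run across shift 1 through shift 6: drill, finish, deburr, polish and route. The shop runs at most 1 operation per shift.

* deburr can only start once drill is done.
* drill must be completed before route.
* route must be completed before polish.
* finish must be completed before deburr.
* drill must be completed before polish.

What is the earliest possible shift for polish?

Precedence pushes polish to at least shift 3.
polish at shift 3 is achievable: route -> shift 2, finish -> shift 4, polish -> shift 3, deburr -> shift 5, drill -> shift 1.

shift 3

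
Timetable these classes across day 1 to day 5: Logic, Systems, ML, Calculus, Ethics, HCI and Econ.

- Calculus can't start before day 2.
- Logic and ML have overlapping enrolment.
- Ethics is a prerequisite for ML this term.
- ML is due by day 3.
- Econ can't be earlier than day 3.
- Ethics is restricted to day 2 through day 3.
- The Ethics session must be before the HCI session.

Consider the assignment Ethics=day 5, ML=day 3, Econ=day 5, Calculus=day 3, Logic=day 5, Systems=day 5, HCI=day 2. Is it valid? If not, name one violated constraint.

Ethics is restricted to day 2 through day 3 — violated.
Econ can't be earlier than day 3 — holds.
Ethics is a prerequisite for ML this term — violated.
Logic and ML have overlapping enrolment — holds.
ML is due by day 3 — holds.
Calculus can't start before day 2 — holds.
The Ethics session must be before the HCI session — violated.

No — it violates: The Ethics session must be before the HCI session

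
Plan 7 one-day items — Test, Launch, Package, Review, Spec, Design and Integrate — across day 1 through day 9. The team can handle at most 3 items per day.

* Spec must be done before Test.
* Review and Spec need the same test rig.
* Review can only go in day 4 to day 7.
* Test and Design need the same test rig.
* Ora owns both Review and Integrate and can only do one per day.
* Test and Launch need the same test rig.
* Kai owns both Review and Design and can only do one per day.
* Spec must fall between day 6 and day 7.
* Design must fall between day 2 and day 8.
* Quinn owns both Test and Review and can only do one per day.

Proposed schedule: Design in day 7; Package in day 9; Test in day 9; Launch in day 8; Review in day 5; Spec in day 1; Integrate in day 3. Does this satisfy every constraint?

Spec must fall between day 6 and day 7 — violated.
Design must fall between day 2 and day 8 — holds.
Review can only go in day 4 to day 7 — holds.
The team can handle at most 3 items per day — holds.
Test and Design need the same test rig — holds.
Quinn owns both Test and Review and can only do one per day — holds.
Kai owns both Review and Design and can only do one per day — holds.
Spec must be done before Test — holds.
Review and Spec need the same test rig — holds.
Test and Launch need the same test rig — holds.
Ora owns both Review and Integrate and can only do one per day — holds.

No. Spec must fall between day 6 and day 7 is not satisfied.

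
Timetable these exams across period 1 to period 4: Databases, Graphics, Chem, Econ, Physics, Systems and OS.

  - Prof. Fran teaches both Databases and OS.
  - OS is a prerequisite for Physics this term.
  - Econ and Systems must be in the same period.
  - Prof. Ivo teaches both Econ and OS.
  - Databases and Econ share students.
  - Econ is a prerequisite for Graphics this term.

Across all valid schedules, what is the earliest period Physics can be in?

period 2

Precedence pushes Physics to at least period 2.
Physics at period 2 is achievable: OS in period 1; Systems in period 2; Databases in period 3; Econ in period 2; Physics in period 2; Graphics in period 3; Chem in period 1.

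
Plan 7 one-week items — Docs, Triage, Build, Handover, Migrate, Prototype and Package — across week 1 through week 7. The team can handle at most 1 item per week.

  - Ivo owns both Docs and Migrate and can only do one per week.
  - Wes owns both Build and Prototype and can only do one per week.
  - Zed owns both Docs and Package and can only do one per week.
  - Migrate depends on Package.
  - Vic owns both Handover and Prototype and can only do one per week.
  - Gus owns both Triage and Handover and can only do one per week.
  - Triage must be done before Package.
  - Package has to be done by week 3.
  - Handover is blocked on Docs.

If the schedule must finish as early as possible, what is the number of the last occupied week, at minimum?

week 7

The precedence chain requires at least 3 distinct weeks.
With at most 1 per week and 7 tasks, at least 7 weeks are needed.
7 works (last occupied week: week 7): for example Triage=week 1, Migrate=week 5, Prototype=week 7, Handover=week 4, Build=week 6, Package=week 2, Docs=week 3.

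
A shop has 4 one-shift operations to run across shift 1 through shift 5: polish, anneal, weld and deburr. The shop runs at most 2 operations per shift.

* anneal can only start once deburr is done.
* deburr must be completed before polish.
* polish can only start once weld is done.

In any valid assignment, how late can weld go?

Downstream work caps weld at shift 4.
weld at shift 4 is achievable: weld -> shift 4, polish -> shift 5, deburr -> shift 1, anneal -> shift 2.

shift 4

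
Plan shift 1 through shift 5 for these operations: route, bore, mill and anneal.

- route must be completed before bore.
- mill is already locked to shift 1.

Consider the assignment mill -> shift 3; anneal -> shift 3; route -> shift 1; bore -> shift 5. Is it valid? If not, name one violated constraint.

Invalid. mill is already locked to shift 1.

mill is already locked to shift 1 — violated.
route must be completed before bore — holds.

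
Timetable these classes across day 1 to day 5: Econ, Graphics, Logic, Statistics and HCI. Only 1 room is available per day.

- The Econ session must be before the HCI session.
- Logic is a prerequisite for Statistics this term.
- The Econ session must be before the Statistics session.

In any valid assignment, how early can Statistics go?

day 3

Precedence pushes Statistics to at least day 2.
Statistics at day 3 is achievable: Graphics=day 5, Logic=day 2, Econ=day 1, HCI=day 4, Statistics=day 3.
Nothing earlier works — the capacity limit rule out every day before day 3.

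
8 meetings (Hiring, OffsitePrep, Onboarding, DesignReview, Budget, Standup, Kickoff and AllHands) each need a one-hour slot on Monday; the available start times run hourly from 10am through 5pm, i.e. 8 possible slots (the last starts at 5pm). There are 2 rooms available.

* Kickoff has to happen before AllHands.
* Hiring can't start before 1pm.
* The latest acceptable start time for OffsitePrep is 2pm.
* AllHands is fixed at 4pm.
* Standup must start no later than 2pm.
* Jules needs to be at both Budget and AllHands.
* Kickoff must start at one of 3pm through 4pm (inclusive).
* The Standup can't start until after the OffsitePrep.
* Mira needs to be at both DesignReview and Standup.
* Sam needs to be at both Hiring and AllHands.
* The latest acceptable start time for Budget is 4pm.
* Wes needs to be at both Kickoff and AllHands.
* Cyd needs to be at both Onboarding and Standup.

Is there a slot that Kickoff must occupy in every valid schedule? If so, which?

3pm

Kickoff's window is 3pm–4pm.
AllHands is fixed at 4pm, and Kickoff can't share a slot with AllHands.
So Kickoff must be 3pm.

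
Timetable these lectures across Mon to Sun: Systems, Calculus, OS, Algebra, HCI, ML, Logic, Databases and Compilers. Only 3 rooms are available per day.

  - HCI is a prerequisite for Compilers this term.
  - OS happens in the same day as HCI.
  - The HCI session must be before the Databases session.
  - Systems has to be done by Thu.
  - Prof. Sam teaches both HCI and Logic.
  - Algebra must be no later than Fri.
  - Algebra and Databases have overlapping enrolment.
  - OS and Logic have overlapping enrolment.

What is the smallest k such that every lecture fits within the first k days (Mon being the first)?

The precedence chain requires at least 2 distinct days.
With at most 3 per day and 9 lectures, at least 3 days are needed.
3 works (last occupied day: Wed): for example ML in Wed, Logic in Wed, HCI in Mon, Algebra in Wed, Systems in Mon, OS in Mon, Databases in Tue, Compilers in Tue, Calculus in Tue.

3 days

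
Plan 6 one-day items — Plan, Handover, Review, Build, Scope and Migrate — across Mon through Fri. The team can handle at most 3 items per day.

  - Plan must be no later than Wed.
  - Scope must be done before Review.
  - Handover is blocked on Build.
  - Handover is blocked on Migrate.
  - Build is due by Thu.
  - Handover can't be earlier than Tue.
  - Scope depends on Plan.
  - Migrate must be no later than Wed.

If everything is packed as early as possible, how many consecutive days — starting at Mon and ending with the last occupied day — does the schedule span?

The precedence chain requires at least 3 distinct days.
With at most 3 per day and 6 work items, at least 2 days are needed.
3 works (last occupied day: Wed): for example Scope in Tue, Review in Wed, Plan in Mon, Build in Mon, Migrate in Mon, Handover in Tue.

3 days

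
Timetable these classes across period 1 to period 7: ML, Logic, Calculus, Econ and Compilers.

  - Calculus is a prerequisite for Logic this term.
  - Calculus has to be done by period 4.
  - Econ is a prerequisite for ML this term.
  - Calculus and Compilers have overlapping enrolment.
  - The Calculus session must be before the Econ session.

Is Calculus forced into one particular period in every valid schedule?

No

Calculus can be period 1 (e.g. Calculus=period 1; Compilers=period 2; ML=period 3; Logic=period 2; Econ=period 2) or period 2 (e.g. Logic -> period 3, Calculus -> period 2, Econ -> period 3, ML -> period 4, Compilers -> period 1).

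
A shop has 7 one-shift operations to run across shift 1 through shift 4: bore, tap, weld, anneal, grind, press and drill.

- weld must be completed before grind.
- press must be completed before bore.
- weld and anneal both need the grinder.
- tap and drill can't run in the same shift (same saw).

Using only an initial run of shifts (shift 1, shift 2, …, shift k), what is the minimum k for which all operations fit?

The precedence chain requires at least 2 distinct shifts.
2 works (last occupied shift: shift 2): for example anneal=shift 2, weld=shift 1, press=shift 1, drill=shift 2, tap=shift 1, bore=shift 2, grind=shift 2.

2 shifts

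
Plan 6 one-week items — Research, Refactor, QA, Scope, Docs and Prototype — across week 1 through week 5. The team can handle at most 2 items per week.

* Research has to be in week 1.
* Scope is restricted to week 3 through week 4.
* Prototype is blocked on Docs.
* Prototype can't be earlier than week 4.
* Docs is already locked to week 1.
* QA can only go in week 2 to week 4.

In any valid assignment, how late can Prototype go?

Prototype is available from week 4.
Prototype at week 5 is achievable: Prototype=week 5; Refactor=week 2; Scope=week 3; Research=week 1; QA=week 2; Docs=week 1.

week 5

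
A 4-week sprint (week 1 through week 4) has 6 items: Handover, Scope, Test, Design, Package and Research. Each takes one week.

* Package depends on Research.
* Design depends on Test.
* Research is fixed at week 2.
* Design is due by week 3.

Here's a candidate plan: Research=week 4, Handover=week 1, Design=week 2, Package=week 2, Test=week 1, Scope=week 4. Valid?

No. Package depends on Research is not satisfied.

Design depends on Test — holds.
Design is due by week 3 — holds.
Package depends on Research — violated.
Research is fixed at week 2 — violated.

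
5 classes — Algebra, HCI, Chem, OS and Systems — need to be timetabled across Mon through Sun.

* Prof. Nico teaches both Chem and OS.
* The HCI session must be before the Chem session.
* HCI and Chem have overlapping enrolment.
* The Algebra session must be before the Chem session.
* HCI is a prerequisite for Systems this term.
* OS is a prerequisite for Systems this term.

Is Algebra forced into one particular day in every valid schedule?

Algebra can be Mon (e.g. HCI in Mon; OS in Mon; Systems in Tue; Chem in Tue; Algebra in Mon) or Tue (e.g. Algebra=Tue; Systems=Tue; OS=Mon; Chem=Wed; HCI=Mon).

No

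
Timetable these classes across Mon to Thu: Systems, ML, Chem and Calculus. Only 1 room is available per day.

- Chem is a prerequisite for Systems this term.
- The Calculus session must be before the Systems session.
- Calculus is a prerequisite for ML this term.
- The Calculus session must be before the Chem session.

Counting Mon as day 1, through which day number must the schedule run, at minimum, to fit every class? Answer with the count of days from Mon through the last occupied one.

The precedence chain requires at least 3 distinct days.
With at most 1 per day and 4 classes, at least 4 days are needed.
4 works (last occupied day: Thu): for example Calculus=Mon, Systems=Wed, ML=Thu, Chem=Tue.

4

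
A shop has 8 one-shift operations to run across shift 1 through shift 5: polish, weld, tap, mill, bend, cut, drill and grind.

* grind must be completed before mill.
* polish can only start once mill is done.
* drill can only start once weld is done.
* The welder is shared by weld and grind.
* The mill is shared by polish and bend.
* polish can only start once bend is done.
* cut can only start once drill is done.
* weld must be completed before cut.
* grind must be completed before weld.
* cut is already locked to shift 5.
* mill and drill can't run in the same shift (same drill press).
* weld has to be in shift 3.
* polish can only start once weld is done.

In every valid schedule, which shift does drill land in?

shift 4

weld is fixed at shift 3 and must come before drill, so drill is at least shift 4.
cut is fixed at shift 5 and must come after drill, so drill is at most shift 4.
So drill must be shift 4.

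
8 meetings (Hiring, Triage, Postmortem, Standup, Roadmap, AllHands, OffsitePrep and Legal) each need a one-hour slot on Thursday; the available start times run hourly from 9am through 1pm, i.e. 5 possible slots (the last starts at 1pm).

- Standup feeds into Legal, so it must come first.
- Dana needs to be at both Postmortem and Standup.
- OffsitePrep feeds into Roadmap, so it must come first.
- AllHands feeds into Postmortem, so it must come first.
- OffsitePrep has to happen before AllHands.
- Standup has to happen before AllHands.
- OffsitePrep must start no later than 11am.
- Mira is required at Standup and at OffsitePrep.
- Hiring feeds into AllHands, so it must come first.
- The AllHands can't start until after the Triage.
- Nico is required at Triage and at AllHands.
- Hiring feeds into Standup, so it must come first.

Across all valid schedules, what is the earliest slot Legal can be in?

11am

Precedence pushes Legal to at least 11am.
Legal at 11am is achievable: Postmortem=12pm, AllHands=11am, Roadmap=10am, Hiring=9am, Standup=10am, Legal=11am, OffsitePrep=9am, Triage=9am.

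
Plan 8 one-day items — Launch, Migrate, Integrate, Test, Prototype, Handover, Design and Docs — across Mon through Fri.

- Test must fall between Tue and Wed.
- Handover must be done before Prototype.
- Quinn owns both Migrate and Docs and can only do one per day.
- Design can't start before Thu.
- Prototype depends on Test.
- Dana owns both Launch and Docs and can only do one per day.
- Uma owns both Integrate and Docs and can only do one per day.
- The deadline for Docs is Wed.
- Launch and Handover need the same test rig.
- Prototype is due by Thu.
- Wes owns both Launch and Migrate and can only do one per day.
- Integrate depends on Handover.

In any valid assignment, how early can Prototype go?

Wed

Precedence pushes Prototype to at least Wed; Prototype's own window allows nothing later than Thu.
Prototype at Wed is achievable: Prototype -> Wed; Launch -> Tue; Handover -> Mon; Test -> Tue; Integrate -> Tue; Design -> Thu; Docs -> Mon; Migrate -> Wed.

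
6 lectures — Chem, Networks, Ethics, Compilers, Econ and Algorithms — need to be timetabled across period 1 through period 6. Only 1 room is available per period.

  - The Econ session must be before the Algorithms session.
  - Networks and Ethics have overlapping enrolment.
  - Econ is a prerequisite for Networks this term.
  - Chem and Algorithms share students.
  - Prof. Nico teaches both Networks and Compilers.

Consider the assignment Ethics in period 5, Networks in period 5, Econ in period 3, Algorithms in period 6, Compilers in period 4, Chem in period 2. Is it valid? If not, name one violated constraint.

Prof. Nico teaches both Networks and Compilers — holds.
Chem and Algorithms share students — holds.
Only 1 room is available per period — violated.
Econ is a prerequisite for Networks this term — holds.
The Econ session must be before the Algorithms session — holds.
Networks and Ethics have overlapping enrolment — violated.

No. Networks and Ethics have overlapping enrolment is not satisfied.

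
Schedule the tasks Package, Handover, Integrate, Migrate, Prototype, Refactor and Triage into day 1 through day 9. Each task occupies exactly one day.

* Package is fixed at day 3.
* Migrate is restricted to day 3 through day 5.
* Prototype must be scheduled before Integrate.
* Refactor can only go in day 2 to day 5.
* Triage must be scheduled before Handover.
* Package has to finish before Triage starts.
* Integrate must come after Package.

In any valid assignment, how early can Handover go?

Precedence pushes Handover to at least day 5.
Handover at day 5 is achievable: Migrate in day 3, Prototype in day 1, Package in day 3, Refactor in day 2, Integrate in day 4, Triage in day 4, Handover in day 5.

day 5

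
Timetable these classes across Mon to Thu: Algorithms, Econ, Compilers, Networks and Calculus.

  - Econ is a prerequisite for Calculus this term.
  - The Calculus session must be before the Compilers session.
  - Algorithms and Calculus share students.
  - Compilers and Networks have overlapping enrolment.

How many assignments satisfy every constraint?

36

Splitting on Algorithms: it can be Mon (12), Tue (6), Wed (6), Thu (12). Listing each branch's schedules as (Econ, Compilers, Networks, Calculus):
Algorithms=Mon: (Mon,Wed,Mon,Tue) (Mon,Wed,Tue,Tue) (Mon,Wed,Thu,Tue) (Mon,Thu,Mon,Tue) (Mon,Thu,Mon,Wed) (Mon,Thu,Tue,Tue) (Mon,Thu,Tue,Wed) (Mon,Thu,Wed,Tue) (Mon,Thu,Wed,Wed) (Tue,Thu,Mon,Wed) (Tue,Thu,Tue,Wed) (Tue,Thu,Wed,Wed) — 12.
Algorithms=Tue: (Mon,Thu,Mon,Wed) (Mon,Thu,Tue,Wed) (Mon,Thu,Wed,Wed) (Tue,Thu,Mon,Wed) (Tue,Thu,Tue,Wed) (Tue,Thu,Wed,Wed) — 6.
Algorithms=Wed: (Mon,Wed,Mon,Tue) (Mon,Wed,Tue,Tue) (Mon,Wed,Thu,Tue) (Mon,Thu,Mon,Tue) (Mon,Thu,Tue,Tue) (Mon,Thu,Wed,Tue) — 6.
Algorithms=Thu: (Mon,Wed,Mon,Tue) (Mon,Wed,Tue,Tue) (Mon,Wed,Thu,Tue) (Mon,Thu,Mon,Tue) (Mon,Thu,Mon,Wed) (Mon,Thu,Tue,Tue) (Mon,Thu,Tue,Wed) (Mon,Thu,Wed,Tue) (Mon,Thu,Wed,Wed) (Tue,Thu,Mon,Wed) (Tue,Thu,Tue,Wed) (Tue,Thu,Wed,Wed) — 12.
Summing: 12 + 6 + 6 + 12 = 36.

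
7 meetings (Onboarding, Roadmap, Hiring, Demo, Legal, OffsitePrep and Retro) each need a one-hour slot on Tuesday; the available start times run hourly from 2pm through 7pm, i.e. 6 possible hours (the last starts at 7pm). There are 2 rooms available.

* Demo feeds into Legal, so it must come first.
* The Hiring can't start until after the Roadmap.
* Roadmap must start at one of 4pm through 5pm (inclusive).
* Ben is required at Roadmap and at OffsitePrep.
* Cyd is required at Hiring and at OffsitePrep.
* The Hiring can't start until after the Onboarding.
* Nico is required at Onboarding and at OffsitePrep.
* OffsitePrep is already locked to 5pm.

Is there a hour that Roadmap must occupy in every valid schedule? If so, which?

4pm

Roadmap's window is 4pm–5pm.
OffsitePrep is fixed at 5pm, and Roadmap can't share a hour with OffsitePrep.
So Roadmap must be 4pm.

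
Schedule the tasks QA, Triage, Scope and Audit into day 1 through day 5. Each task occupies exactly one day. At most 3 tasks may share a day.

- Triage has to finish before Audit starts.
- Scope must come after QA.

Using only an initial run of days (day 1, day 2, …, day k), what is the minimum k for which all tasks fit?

The precedence chain requires at least 2 distinct days.
With at most 3 per day and 4 tasks, at least 2 days are needed.
2 works (last occupied day: day 2): for example Audit=day 2, Scope=day 2, Triage=day 1, QA=day 1.

2 days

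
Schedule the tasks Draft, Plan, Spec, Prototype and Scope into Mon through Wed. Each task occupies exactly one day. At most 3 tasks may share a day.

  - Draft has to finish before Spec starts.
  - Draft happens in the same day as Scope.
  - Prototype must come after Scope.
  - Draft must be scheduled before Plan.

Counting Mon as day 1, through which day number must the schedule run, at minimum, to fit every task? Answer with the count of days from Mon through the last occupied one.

The precedence chain requires at least 2 distinct days.
With at most 3 per day and 5 tasks, at least 2 days are needed.
2 works (last occupied day: Tue): for example Plan=Tue, Spec=Tue, Draft=Mon, Scope=Mon, Prototype=Tue.

2 days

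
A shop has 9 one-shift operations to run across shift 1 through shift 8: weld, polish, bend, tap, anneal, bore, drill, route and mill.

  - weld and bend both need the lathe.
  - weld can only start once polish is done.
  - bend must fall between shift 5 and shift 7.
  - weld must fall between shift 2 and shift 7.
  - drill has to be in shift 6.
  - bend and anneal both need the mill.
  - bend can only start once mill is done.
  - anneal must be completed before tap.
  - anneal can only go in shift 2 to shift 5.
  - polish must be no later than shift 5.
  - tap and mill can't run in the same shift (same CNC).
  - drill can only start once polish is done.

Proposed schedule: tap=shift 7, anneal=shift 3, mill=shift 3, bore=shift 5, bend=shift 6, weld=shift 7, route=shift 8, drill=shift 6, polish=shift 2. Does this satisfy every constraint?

drill has to be in shift 6 — holds.
anneal must be completed before tap — holds.
weld can only start once polish is done — holds.
tap and mill can't run in the same shift (same CNC) — holds.
bend must fall between shift 5 and shift 7 — holds.
drill can only start once polish is done — holds.
weld and bend both need the lathe — holds.
anneal can only go in shift 2 to shift 5 — holds.
bend can only start once mill is done — holds.
weld must fall between shift 2 and shift 7 — holds.
bend and anneal both need the mill — holds.
polish must be no later than shift 5 — holds.

Yes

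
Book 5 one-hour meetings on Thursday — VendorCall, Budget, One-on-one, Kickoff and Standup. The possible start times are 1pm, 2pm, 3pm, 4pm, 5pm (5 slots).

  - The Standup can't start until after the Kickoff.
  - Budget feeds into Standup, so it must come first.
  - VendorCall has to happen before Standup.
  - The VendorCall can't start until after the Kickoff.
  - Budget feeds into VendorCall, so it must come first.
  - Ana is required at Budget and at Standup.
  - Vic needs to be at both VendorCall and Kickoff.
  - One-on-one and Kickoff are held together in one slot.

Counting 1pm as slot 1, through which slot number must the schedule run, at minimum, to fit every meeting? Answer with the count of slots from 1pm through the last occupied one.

The precedence chain requires at least 3 distinct slots.
3 works (last occupied slot: 3pm): for example VendorCall in 2pm; Kickoff in 1pm; One-on-one in 1pm; Standup in 3pm; Budget in 1pm.

3 slots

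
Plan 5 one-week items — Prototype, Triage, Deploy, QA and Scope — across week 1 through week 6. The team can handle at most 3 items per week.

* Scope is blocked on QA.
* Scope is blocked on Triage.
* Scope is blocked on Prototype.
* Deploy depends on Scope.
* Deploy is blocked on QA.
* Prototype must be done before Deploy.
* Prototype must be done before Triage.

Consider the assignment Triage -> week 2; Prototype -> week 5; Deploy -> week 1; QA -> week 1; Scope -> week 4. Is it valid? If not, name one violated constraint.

Invalid. Prototype must be done before Deploy.

The team can handle at most 3 items per week — holds.
Deploy is blocked on QA — violated.
Scope is blocked on Triage — holds.
Deploy depends on Scope — violated.
Prototype must be done before Triage — violated.
Scope is blocked on Prototype — violated.
Prototype must be done before Deploy — violated.
Scope is blocked on QA — holds.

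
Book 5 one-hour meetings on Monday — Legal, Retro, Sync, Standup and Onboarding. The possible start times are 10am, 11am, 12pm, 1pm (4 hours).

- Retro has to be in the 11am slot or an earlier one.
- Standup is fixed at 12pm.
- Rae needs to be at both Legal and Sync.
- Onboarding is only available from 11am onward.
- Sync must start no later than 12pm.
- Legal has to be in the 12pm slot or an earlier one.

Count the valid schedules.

Splitting on Legal: it can be 10am (12), 11am (12), 12pm (12). Listing each branch's schedules as (Retro, Sync, Standup, Onboarding):
Legal=10am: (10am,11am,12pm,11am) (10am,11am,12pm,12pm) (10am,11am,12pm,1pm) (10am,12pm,12pm,11am) (10am,12pm,12pm,12pm) (10am,12pm,12pm,1pm) (11am,11am,12pm,11am) (11am,11am,12pm,12pm) (11am,11am,12pm,1pm) (11am,12pm,12pm,11am) (11am,12pm,12pm,12pm) (11am,12pm,12pm,1pm) — 12.
Legal=11am: (10am,10am,12pm,11am) (10am,10am,12pm,12pm) (10am,10am,12pm,1pm) (10am,12pm,12pm,11am) (10am,12pm,12pm,12pm) (10am,12pm,12pm,1pm) (11am,10am,12pm,11am) (11am,10am,12pm,12pm) (11am,10am,12pm,1pm) (11am,12pm,12pm,11am) (11am,12pm,12pm,12pm) (11am,12pm,12pm,1pm) — 12.
Legal=12pm: (10am,10am,12pm,11am) (10am,10am,12pm,12pm) (10am,10am,12pm,1pm) (10am,11am,12pm,11am) (10am,11am,12pm,12pm) (10am,11am,12pm,1pm) (11am,10am,12pm,11am) (11am,10am,12pm,12pm) (11am,10am,12pm,1pm) (11am,11am,12pm,11am) (11am,11am,12pm,12pm) (11am,11am,12pm,1pm) — 12.
Summing: 12 + 12 + 12 = 36.

36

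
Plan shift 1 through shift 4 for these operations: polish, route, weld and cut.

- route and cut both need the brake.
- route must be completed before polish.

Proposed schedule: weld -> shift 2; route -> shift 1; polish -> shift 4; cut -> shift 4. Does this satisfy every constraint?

route and cut both need the brake — holds.
route must be completed before polish — holds.

Yes, all constraints hold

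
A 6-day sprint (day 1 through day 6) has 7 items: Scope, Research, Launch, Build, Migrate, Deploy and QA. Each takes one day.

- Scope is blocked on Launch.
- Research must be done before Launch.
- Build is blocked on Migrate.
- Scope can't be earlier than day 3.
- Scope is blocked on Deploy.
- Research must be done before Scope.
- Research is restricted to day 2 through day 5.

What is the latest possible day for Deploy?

day 5

Downstream work caps Deploy at day 5.
Deploy at day 5 is achievable: Deploy -> day 5, QA -> day 1, Build -> day 2, Launch -> day 3, Scope -> day 6, Migrate -> day 1, Research -> day 2.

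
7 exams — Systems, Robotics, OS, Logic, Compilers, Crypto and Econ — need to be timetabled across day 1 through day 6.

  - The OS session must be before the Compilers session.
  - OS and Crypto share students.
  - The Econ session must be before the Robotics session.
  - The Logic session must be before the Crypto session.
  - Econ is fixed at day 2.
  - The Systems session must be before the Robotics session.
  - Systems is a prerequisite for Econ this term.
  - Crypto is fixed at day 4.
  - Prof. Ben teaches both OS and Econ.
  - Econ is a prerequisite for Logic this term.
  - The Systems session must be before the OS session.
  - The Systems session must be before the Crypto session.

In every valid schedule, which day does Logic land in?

Econ is fixed at day 2 and must come before Logic, so Logic is at least day 3.
Crypto is fixed at day 4 and must come after Logic, so Logic is at most day 3.
So Logic must be day 3.

day 3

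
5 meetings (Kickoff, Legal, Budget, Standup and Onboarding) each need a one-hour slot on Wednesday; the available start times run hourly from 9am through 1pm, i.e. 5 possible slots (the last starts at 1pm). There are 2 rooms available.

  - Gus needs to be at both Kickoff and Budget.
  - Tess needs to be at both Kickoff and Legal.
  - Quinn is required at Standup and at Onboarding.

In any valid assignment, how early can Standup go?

9am

Standup at 9am is achievable: Onboarding in 11am; Kickoff in 9am; Budget in 10am; Legal in 10am; Standup in 9am.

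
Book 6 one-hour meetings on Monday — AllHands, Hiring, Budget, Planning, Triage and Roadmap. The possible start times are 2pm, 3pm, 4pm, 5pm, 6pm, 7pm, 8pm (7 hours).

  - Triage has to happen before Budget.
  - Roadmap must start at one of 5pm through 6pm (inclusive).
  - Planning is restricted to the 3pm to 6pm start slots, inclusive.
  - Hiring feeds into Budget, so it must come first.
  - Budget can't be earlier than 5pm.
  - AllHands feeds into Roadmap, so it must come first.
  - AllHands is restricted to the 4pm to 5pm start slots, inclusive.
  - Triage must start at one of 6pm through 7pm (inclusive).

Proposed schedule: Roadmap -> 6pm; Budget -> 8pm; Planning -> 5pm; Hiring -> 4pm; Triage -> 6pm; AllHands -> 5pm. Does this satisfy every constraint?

Valid

AllHands is restricted to the 4pm to 5pm start slots, inclusive — holds.
Triage has to happen before Budget — holds.
Budget can't be earlier than 5pm — holds.
Roadmap must start at one of 5pm through 6pm (inclusive) — holds.
Hiring feeds into Budget, so it must come first — holds.
Triage must start at one of 6pm through 7pm (inclusive) — holds.
Planning is restricted to the 3pm to 6pm start slots, inclusive — holds.
AllHands feeds into Roadmap, so it must come first — holds.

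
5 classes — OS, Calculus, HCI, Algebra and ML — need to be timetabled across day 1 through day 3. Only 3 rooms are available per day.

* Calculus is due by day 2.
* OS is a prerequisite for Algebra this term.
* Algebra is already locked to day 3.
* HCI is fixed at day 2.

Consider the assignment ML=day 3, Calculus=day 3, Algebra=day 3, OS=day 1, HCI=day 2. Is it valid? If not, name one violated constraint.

HCI is fixed at day 2 — holds.
Only 3 rooms are available per day — holds.
Calculus is due by day 2 — violated.
Algebra is already locked to day 3 — holds.
OS is a prerequisite for Algebra this term — holds.

No — it violates: Calculus is due by day 2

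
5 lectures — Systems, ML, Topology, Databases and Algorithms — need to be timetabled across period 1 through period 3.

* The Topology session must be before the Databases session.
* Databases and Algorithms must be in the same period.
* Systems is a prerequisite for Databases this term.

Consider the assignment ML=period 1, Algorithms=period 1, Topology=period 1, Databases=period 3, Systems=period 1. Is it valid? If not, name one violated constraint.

No. Databases and Algorithms must be in the same period is not satisfied.

The Topology session must be before the Databases session — holds.
Systems is a prerequisite for Databases this term — holds.
Databases and Algorithms must be in the same period — violated.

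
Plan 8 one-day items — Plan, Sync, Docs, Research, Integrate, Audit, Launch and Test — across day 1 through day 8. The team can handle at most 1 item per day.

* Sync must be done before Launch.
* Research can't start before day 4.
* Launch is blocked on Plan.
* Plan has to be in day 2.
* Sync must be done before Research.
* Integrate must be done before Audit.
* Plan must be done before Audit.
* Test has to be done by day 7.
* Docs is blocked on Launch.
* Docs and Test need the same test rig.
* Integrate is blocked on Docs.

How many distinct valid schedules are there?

26

Splitting on Sync: it can be day 1 (21), day 3 (5). Listing each branch's schedules as (Plan, Docs, Research, Integrate, Audit, Launch, Test) by day number:
Sync=day 1: (2,4,5,6,8,3,7) (2,4,5,7,8,3,6) (2,4,6,5,8,3,7) (2,4,6,7,8,3,5) (2,4,7,5,8,3,6) (2,4,7,6,8,3,5) (2,4,8,5,6,3,7) (2,4,8,5,7,3,6) (2,4,8,6,7,3,5) (2,5,4,6,8,3,7) (2,5,4,7,8,3,6) (2,5,6,7,8,3,4) (2,5,6,7,8,4,3) (2,5,7,6,8,3,4) (2,5,7,6,8,4,3) (2,5,8,6,7,3,4) (2,5,8,6,7,4,3) (2,6,4,7,8,3,5) (2,6,4,7,8,5,3) (2,6,5,7,8,3,4) (2,6,5,7,8,4,3) — 21.
Sync=day 3: (2,5,6,7,8,4,1) (2,5,7,6,8,4,1) (2,5,8,6,7,4,1) (2,6,4,7,8,5,1) (2,6,5,7,8,4,1) — 5.
Summing: 21 + 5 = 26.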